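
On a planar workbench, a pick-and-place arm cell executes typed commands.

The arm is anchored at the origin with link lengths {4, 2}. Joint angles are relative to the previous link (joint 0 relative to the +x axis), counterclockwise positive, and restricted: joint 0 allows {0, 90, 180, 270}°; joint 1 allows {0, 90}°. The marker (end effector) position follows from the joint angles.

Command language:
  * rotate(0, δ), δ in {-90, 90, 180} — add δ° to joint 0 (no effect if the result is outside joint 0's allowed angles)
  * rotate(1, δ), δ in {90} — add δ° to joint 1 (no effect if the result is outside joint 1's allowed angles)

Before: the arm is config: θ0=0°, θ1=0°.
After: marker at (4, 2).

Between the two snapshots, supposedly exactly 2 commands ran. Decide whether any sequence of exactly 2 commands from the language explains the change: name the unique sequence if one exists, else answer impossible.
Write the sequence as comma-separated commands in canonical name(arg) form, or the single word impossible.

start: config: θ0=0°, θ1=0°
[1] after rotate(1, 90): config: θ0=0°, θ1=90°
[2] after rotate(1, 90): config: θ0=0°, θ1=90°
no rival 2-sequence matches.

rotate(1, 90), rotate(1, 90)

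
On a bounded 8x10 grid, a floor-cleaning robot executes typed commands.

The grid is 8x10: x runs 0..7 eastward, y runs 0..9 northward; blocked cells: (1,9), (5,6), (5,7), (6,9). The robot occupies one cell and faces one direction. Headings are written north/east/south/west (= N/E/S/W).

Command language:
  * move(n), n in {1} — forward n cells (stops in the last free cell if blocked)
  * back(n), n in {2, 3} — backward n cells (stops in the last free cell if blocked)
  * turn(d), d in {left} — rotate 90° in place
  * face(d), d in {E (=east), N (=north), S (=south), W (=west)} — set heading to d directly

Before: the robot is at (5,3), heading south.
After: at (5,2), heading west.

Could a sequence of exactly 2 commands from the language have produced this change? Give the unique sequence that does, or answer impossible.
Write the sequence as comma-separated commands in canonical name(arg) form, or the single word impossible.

key: cell and facing (now W) both changed — the 2 commands mix motion and turning
begin: at (5,3), heading south
1. move(1) → at (5,2), heading south
2. face(W) → at (5,2), heading west
no rival 2-sequence matches.

move(1), face(W)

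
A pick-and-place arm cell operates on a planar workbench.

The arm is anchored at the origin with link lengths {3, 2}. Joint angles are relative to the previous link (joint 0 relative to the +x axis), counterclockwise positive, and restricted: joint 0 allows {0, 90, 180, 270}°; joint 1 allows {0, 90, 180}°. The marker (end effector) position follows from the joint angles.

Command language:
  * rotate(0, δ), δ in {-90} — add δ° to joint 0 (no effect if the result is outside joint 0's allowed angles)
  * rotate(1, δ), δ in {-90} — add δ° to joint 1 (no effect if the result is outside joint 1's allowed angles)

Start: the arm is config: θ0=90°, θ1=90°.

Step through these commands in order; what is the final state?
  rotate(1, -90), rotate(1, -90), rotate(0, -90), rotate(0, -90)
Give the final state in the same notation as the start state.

config: θ0=270°, θ1=0°

begin: config: θ0=90°, θ1=90°
[1] after rotate(1, -90): config: θ0=90°, θ1=0°
[2] after rotate(1, -90): config: θ0=90°, θ1=0°
[3] after rotate(0, -90): config: θ0=0°, θ1=0°
[4] after rotate(0, -90): config: θ0=270°, θ1=0°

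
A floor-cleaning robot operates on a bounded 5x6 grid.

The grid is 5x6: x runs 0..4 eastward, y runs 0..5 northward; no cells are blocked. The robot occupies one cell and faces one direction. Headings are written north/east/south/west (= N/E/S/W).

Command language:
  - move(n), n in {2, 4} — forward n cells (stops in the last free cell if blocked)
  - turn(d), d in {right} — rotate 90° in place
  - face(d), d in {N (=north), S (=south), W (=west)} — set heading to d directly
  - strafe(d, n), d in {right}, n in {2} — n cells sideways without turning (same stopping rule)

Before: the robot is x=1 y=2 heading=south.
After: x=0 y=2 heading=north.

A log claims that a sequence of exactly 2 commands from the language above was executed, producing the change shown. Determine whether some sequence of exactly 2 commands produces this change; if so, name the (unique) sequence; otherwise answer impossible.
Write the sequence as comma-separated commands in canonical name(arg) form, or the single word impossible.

key: strafe(right, 2) runs into the grid edge before its full distance
initial: x=1 y=2 heading=south
1. strafe(right, 2) → x=0 y=2 heading=south
2. face(N) → x=0 y=2 heading=north
uniquely the one of 49 2-step routes that fits.

strafe(right, 2), face(N)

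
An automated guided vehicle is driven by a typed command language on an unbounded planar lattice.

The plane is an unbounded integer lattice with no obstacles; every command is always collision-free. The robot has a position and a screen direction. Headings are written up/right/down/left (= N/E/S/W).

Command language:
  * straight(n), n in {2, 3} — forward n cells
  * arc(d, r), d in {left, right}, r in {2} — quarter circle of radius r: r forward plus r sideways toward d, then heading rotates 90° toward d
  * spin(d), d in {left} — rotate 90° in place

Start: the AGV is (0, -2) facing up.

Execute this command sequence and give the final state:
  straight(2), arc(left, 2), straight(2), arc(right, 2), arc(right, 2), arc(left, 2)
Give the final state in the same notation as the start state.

begin: (0, -2) facing up
t=1 straight(2) ⇒ (0, 0) facing up
t=2 arc(left, 2) ⇒ (-2, 2) facing left
t=3 straight(2) ⇒ (-4, 2) facing left
t=4 arc(right, 2) ⇒ (-6, 4) facing up
t=5 arc(right, 2) ⇒ (-4, 6) facing right
t=6 arc(left, 2) ⇒ (-2, 8) facing up

(-2, 8) facing up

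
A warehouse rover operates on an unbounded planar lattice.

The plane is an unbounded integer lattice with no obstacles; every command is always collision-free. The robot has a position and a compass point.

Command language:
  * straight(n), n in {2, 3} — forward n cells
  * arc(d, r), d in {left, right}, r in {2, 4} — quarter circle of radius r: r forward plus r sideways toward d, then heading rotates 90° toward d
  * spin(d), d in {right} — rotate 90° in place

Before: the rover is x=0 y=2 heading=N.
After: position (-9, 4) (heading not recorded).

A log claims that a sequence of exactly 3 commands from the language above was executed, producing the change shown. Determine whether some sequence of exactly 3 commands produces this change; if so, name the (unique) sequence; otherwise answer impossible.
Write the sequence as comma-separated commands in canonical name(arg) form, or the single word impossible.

key: order matters: swapping arc(left, 4) and arc(left, 2) lands elsewhere
t0: x=0 y=2 heading=N
[1] after arc(left, 4): x=-4 y=6 heading=W
[2] after straight(3): x=-7 y=6 heading=W
[3] after arc(left, 2): x=-9 y=4 heading=S
all 343 alternatives checked — unique.

arc(left, 4), straight(3), arc(left, 2)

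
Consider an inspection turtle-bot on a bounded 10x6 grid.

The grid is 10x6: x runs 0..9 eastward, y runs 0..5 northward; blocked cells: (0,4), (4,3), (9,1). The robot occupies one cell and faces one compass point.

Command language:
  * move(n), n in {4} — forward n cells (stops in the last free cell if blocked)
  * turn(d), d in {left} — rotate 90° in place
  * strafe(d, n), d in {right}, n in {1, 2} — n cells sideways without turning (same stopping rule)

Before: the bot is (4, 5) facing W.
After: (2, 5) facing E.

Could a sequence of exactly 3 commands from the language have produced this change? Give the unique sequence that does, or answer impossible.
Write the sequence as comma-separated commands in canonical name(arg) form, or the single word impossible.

turn(left), strafe(right, 2), turn(left)

key: position moved to (2,5) AND the heading swung to E — translation plus rotation needed
initial: (4, 5) facing W
step 1 (turn(left)): (4, 5) facing S
step 2 (strafe(right, 2)): (2, 5) facing S
step 3 (turn(left)): (2, 5) facing E
no other 3-command option fits: unique.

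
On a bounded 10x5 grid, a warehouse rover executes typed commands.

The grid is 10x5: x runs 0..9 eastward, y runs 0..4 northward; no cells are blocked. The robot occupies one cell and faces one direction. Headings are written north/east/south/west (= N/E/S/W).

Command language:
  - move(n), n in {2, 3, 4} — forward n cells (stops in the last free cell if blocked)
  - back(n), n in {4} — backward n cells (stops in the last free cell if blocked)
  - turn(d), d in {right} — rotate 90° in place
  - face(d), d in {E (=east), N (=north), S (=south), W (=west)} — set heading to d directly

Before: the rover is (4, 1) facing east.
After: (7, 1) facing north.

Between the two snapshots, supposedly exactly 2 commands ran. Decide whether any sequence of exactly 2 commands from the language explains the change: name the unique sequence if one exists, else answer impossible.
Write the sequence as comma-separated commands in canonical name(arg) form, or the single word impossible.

key: running face(N) before move(3) would end elsewhere — order is forced
t0: (4, 1) facing east
[1] after move(3): (7, 1) facing east
[2] after face(N): (7, 1) facing north
no rival 2-sequence matches.

move(3), face(N)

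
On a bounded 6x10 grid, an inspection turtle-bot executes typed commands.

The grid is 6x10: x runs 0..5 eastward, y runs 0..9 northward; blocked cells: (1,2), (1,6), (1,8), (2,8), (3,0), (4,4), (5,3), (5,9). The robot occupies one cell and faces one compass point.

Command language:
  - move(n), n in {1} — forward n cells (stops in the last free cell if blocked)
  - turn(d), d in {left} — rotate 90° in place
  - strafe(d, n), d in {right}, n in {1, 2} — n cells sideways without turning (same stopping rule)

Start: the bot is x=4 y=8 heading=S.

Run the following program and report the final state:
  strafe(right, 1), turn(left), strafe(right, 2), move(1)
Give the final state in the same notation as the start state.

x=4 y=6 heading=E

begin: x=4 y=8 heading=S
[1] after strafe(right, 1): x=3 y=8 heading=S
[2] after turn(left): x=3 y=8 heading=E
[3] after strafe(right, 2): x=3 y=6 heading=E
[4] after move(1): x=4 y=6 heading=E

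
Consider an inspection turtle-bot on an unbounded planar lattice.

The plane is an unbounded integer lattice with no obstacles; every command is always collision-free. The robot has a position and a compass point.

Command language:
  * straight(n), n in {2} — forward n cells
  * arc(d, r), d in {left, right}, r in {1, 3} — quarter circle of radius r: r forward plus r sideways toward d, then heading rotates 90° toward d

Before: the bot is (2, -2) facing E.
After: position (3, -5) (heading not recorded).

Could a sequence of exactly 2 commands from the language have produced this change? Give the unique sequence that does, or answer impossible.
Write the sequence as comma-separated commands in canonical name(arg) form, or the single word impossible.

key: order matters: swapping arc(right, 1) and straight(2) lands elsewhere
start: (2, -2) facing E
step 1 (arc(right, 1)): (3, -3) facing S
step 2 (straight(2)): (3, -5) facing S
uniquely the one of 25 2-step routes that fits.

arc(right, 1), straight(2)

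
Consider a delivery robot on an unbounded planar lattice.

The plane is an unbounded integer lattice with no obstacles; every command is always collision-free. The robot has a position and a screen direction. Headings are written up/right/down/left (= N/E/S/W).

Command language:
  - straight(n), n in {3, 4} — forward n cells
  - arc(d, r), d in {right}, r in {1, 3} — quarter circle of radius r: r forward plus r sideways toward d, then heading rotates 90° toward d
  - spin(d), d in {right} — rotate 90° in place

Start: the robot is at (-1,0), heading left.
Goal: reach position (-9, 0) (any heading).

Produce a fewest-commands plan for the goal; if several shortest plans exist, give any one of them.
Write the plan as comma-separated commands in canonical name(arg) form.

straight(4), straight(4)

initial: at (-1,0), heading left
1. straight(4) → at (-5,0), heading left
2. straight(4) → at (-9,0), heading left
no 1-step plan works, so 2 is optimal.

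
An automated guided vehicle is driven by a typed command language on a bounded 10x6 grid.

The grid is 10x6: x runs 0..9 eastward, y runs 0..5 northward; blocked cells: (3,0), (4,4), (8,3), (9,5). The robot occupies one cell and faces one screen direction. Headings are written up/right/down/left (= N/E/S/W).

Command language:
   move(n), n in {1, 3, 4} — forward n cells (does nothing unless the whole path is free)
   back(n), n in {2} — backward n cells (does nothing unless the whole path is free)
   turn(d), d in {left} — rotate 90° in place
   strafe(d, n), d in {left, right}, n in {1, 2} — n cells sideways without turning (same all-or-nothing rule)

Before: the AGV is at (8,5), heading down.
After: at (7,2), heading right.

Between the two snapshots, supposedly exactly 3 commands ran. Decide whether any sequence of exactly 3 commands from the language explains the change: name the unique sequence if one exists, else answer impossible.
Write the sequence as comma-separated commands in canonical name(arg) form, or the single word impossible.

strafe(right, 1), move(3), turn(left)

key: running turn(left) before strafe(right, 1) would end elsewhere — order is forced
initial: at (8,5), heading down
t=1 strafe(right, 1) ⇒ at (7,5), heading down
t=2 move(3) ⇒ at (7,2), heading down
t=3 turn(left) ⇒ at (7,2), heading right
no rival 3-sequence matches.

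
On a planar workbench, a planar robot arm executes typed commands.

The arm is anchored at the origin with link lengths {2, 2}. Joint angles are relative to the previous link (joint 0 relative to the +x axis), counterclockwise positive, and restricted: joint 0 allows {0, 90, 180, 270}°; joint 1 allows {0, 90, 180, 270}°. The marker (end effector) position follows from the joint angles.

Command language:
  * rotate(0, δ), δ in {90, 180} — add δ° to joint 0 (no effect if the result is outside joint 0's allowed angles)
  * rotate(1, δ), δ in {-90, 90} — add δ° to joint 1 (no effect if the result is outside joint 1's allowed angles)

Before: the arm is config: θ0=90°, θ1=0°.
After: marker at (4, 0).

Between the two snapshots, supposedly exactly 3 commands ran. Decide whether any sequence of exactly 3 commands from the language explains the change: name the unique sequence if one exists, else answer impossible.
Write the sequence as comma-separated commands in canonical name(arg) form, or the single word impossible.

rotate(0, 90), rotate(0, 90), rotate(0, 90)

start: config: θ0=90°, θ1=0°
[1] after rotate(0, 90): config: θ0=180°, θ1=0°
[2] after rotate(0, 90): config: θ0=270°, θ1=0°
[3] after rotate(0, 90): config: θ0=0°, θ1=0°
no other 3-command option fits: unique.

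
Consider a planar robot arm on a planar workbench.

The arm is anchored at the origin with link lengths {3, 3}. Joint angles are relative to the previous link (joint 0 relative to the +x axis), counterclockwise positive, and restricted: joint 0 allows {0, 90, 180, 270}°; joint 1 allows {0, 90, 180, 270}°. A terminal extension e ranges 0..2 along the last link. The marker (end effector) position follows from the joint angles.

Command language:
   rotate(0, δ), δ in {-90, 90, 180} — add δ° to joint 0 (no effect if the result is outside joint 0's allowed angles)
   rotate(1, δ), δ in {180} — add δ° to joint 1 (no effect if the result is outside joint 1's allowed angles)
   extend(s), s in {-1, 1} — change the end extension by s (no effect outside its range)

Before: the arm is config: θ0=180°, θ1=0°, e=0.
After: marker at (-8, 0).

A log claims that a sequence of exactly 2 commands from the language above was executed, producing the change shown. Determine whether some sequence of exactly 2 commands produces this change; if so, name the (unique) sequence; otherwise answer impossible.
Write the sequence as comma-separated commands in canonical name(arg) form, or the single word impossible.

from: config: θ0=180°, θ1=0°, e=0
t=1 extend(1) ⇒ config: θ0=180°, θ1=0°, e=1
t=2 extend(1) ⇒ config: θ0=180°, θ1=0°, e=2
all 36 alternatives checked — unique.

extend(1), extend(1)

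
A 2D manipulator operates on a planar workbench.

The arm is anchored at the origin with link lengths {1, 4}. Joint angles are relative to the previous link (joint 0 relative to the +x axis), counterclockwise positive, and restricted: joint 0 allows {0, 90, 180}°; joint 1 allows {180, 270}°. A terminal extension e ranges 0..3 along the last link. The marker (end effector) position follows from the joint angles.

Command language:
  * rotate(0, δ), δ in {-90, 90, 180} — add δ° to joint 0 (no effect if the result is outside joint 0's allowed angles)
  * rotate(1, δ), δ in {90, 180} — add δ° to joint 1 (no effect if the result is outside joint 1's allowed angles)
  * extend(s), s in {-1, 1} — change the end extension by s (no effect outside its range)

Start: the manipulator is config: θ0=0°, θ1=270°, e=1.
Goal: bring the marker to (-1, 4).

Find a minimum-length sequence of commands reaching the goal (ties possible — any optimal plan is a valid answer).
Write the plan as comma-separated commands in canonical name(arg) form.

from: config: θ0=0°, θ1=270°, e=1
step 1 (rotate(0, 180)): config: θ0=180°, θ1=270°, e=1
step 2 (extend(-1)): config: θ0=180°, θ1=270°, e=0
nothing shorter than 2 reaches the goal.

rotate(0, 180), extend(-1)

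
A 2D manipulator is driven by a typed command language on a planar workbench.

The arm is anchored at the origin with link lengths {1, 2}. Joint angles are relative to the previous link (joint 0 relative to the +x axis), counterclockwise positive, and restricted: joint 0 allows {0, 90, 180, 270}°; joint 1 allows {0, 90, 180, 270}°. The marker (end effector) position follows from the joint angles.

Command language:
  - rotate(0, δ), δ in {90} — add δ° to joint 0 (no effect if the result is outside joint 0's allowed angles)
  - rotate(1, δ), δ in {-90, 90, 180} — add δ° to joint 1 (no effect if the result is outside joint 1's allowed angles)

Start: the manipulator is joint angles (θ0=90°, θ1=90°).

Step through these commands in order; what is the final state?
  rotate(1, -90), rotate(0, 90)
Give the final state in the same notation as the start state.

t0: joint angles (θ0=90°, θ1=90°)
[1] after rotate(1, -90): joint angles (θ0=90°, θ1=0°)
[2] after rotate(0, 90): joint angles (θ0=180°, θ1=0°)

joint angles (θ0=180°, θ1=0°)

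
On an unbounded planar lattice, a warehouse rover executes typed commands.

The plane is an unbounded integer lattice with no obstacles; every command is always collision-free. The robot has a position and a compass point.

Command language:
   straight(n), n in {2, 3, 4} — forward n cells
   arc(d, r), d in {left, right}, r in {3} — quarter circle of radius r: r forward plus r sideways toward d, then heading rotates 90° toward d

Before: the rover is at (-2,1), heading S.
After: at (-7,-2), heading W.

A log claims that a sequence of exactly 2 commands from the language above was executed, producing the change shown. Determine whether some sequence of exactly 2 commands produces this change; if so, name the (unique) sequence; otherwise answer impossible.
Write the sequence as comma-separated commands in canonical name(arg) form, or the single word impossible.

key: order matters: swapping arc(right, 3) and straight(2) lands elsewhere
initial: at (-2,1), heading S
[1] after arc(right, 3): at (-5,-2), heading W
[2] after straight(2): at (-7,-2), heading W
all 25 alternatives checked — unique.

arc(right, 3), straight(2)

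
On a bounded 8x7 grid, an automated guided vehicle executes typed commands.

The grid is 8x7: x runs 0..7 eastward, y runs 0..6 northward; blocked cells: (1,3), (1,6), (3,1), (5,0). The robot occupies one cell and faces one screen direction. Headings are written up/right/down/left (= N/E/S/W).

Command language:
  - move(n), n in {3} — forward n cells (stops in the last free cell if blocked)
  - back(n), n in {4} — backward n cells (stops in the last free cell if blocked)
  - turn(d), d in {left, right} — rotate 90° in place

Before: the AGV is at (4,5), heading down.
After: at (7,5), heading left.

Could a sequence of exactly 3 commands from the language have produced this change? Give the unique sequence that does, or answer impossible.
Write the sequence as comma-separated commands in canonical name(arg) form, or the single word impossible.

key: running back(4) before turn(right) would end elsewhere — order is forced
begin: at (4,5), heading down
t=1 turn(right) ⇒ at (4,5), heading left
t=2 back(4) ⇒ at (7,5), heading left
t=3 back(4) ⇒ at (7,5), heading left
all 64 alternatives checked — unique.

turn(right), back(4), back(4)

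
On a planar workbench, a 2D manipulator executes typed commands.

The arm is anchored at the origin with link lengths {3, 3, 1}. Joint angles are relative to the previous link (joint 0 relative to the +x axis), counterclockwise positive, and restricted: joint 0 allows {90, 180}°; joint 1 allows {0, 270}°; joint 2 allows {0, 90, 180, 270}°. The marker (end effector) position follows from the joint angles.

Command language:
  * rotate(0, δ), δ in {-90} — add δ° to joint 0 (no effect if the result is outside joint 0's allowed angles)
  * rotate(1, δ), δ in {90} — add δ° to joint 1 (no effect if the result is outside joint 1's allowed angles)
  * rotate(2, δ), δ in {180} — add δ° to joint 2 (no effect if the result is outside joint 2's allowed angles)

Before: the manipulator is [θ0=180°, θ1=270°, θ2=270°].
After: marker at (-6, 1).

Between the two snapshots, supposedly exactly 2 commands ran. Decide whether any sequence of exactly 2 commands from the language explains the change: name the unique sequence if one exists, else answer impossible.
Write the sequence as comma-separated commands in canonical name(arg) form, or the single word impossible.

rotate(1, 90), rotate(1, 90)

begin: [θ0=180°, θ1=270°, θ2=270°]
t=1 rotate(1, 90) ⇒ [θ0=180°, θ1=0°, θ2=270°]
t=2 rotate(1, 90) ⇒ [θ0=180°, θ1=0°, θ2=270°]
all 9 alternatives checked — unique.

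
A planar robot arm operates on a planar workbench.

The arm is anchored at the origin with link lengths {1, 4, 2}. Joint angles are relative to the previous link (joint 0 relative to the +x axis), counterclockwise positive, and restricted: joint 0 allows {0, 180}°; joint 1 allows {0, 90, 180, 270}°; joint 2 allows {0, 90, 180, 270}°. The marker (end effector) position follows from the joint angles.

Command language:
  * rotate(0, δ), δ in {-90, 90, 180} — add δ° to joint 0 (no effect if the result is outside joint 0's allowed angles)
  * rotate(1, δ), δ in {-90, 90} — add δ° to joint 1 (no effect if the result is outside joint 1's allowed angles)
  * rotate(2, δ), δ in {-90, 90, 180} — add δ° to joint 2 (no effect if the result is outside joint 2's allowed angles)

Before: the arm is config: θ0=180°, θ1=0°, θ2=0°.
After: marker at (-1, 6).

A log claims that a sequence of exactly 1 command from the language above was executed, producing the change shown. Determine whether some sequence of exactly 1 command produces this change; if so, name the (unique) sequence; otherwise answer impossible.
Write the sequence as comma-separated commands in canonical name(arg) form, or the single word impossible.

from: config: θ0=180°, θ1=0°, θ2=0°
step 1 (rotate(1, -90)): config: θ0=180°, θ1=270°, θ2=0°
no other 1-command option fits: unique.

rotate(1, -90)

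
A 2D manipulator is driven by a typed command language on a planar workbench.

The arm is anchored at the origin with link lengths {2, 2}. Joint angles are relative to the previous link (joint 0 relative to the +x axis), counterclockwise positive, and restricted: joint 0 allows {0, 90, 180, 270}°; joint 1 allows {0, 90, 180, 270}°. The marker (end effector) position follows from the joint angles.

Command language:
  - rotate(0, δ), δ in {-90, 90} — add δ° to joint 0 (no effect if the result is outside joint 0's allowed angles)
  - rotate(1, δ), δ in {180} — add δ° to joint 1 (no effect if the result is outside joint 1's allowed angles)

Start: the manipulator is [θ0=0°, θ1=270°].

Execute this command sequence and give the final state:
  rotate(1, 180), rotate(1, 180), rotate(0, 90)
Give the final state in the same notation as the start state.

start: [θ0=0°, θ1=270°]
[1] after rotate(1, 180): [θ0=0°, θ1=90°]
[2] after rotate(1, 180): [θ0=0°, θ1=270°]
[3] after rotate(0, 90): [θ0=90°, θ1=270°]

[θ0=90°, θ1=270°]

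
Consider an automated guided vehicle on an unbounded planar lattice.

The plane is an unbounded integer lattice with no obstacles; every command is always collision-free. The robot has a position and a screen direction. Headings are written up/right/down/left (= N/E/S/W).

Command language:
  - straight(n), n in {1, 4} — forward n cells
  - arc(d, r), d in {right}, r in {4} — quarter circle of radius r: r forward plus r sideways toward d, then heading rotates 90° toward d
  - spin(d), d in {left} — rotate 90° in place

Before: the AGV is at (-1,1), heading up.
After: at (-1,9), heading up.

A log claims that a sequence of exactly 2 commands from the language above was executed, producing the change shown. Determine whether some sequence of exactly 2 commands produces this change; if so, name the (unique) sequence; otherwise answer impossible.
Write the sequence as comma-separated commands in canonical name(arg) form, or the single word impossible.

key: heading stays N — no command in the sequence turns
start: at (-1,1), heading up
t=1 straight(4) ⇒ at (-1,5), heading up
t=2 straight(4) ⇒ at (-1,9), heading up
no rival 2-sequence matches.

straight(4), straight(4)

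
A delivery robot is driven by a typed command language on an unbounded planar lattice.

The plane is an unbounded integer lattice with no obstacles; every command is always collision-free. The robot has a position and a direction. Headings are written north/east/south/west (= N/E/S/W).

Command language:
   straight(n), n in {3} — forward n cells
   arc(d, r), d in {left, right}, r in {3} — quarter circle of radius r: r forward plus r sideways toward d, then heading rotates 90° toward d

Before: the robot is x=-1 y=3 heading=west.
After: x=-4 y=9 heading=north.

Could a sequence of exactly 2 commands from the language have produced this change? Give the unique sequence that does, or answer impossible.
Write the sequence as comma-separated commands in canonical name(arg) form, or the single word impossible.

arc(right, 3), straight(3)

key: order matters: swapping arc(right, 3) and straight(3) lands elsewhere
start: x=-1 y=3 heading=west
t=1 arc(right, 3) ⇒ x=-4 y=6 heading=north
t=2 straight(3) ⇒ x=-4 y=9 heading=north
no other 2-command option fits: unique.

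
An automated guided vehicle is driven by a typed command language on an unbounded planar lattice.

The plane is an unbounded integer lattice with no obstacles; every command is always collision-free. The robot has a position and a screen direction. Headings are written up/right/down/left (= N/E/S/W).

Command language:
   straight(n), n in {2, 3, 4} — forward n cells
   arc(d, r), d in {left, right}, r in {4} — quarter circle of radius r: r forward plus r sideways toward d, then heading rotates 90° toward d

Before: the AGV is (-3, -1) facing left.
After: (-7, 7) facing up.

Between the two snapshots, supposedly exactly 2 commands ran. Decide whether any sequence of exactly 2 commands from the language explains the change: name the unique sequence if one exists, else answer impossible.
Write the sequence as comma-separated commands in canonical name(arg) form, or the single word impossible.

key: running straight(4) before arc(right, 4) would end elsewhere — order is forced
start: (-3, -1) facing left
[1] after arc(right, 4): (-7, 3) facing up
[2] after straight(4): (-7, 7) facing up
uniquely the one of 25 2-step routes that fits.

arc(right, 4), straight(4)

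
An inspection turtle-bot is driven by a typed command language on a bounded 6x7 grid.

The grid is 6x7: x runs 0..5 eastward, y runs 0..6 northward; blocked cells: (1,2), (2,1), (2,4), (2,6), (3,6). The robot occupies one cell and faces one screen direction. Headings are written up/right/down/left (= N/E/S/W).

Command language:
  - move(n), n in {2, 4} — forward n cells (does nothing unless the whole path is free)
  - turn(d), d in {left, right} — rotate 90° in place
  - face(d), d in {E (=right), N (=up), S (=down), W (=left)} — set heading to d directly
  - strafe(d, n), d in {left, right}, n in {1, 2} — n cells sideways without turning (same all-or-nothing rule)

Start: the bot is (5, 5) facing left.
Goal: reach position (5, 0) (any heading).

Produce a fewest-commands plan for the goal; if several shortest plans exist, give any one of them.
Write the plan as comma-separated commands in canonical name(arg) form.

strafe(left, 2), strafe(left, 2), strafe(left, 1)

t0: (5, 5) facing left
t=1 strafe(left, 2) ⇒ (5, 3) facing left
t=2 strafe(left, 2) ⇒ (5, 1) facing left
t=3 strafe(left, 1) ⇒ (5, 0) facing left
minimal: 3 command(s), checked below 3.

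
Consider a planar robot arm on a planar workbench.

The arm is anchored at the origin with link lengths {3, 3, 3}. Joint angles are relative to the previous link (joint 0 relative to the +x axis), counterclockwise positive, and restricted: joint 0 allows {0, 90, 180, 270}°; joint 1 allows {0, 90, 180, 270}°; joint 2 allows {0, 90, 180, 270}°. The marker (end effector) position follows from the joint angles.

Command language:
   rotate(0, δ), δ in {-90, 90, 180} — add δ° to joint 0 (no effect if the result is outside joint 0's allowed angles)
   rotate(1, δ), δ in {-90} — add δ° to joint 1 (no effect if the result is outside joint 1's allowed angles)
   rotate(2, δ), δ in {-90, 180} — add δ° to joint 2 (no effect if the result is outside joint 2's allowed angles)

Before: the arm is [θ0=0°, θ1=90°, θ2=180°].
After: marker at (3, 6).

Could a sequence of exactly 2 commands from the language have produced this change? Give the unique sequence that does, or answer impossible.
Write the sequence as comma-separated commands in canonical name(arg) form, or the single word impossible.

rotate(2, -90), rotate(2, -90)

initial: [θ0=0°, θ1=90°, θ2=180°]
step 1 (rotate(2, -90)): [θ0=0°, θ1=90°, θ2=90°]
step 2 (rotate(2, -90)): [θ0=0°, θ1=90°, θ2=0°]
no other 2-command option fits: unique.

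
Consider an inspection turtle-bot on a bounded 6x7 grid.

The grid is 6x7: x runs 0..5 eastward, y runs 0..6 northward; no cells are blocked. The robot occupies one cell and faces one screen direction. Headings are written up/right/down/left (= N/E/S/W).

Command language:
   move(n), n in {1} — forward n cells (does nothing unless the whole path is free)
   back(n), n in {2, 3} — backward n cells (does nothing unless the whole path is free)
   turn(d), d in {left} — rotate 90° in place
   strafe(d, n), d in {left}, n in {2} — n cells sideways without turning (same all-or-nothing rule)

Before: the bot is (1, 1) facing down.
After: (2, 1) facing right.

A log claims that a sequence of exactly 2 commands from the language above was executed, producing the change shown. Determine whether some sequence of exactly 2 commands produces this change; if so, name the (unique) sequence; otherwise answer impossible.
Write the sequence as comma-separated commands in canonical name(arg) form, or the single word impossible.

turn(left), move(1)

key: cell and facing (now E) both changed — the 2 commands mix motion and turning
start: (1, 1) facing down
1. turn(left) → (1, 1) facing right
2. move(1) → (2, 1) facing right
uniquely the one of 25 2-step routes that fits.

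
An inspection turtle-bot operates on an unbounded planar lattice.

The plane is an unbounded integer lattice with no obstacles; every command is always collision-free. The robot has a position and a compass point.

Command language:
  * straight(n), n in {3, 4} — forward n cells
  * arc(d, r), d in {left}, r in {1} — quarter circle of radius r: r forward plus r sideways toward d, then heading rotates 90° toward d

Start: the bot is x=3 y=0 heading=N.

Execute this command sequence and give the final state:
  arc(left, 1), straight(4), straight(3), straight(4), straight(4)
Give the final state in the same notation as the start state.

x=-13 y=1 heading=W

from: x=3 y=0 heading=N
[1] after arc(left, 1): x=2 y=1 heading=W
[2] after straight(4): x=-2 y=1 heading=W
[3] after straight(3): x=-5 y=1 heading=W
[4] after straight(4): x=-9 y=1 heading=W
[5] after straight(4): x=-13 y=1 heading=W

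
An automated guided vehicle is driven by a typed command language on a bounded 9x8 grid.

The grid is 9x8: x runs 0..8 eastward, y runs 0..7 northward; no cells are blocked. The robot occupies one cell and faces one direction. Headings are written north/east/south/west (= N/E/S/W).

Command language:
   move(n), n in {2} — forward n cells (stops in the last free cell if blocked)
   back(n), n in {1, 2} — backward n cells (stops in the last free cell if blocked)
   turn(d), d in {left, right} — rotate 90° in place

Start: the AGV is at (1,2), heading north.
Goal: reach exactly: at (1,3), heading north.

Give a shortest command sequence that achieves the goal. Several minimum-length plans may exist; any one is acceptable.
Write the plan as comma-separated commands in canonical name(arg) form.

begin: at (1,2), heading north
step 1 (back(1)): at (1,1), heading north
step 2 (move(2)): at (1,3), heading north
nothing shorter than 2 reaches the goal.

back(1), move(2)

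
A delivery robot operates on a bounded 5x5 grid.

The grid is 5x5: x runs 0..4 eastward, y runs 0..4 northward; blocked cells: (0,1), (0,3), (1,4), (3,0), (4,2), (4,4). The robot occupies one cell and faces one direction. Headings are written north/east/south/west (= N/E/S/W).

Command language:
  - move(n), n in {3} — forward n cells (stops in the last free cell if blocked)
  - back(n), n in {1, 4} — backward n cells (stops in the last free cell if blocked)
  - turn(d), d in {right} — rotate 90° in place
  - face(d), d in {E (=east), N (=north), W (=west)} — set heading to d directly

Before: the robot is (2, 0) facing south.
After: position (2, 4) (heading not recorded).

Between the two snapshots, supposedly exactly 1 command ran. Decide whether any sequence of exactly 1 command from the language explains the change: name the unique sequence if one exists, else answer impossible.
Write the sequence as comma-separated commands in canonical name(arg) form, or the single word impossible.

begin: (2, 0) facing south
1. back(4) → (2, 4) facing south
uniquely the one of 7 1-step routes that fits.

back(4)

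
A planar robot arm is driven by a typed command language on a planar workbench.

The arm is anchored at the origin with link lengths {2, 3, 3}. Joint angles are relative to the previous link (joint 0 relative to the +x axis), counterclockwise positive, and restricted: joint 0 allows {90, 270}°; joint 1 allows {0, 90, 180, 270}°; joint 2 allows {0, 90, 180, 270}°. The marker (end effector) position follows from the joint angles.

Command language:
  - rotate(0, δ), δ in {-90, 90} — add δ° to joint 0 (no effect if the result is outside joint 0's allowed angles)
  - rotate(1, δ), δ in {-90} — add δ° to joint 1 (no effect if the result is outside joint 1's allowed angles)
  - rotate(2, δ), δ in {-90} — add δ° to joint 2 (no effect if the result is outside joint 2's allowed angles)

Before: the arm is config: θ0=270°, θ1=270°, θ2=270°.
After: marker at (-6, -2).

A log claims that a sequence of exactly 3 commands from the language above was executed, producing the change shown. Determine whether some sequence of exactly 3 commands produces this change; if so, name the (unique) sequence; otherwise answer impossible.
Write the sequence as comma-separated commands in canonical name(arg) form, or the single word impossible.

initial: config: θ0=270°, θ1=270°, θ2=270°
1. rotate(2, -90) → config: θ0=270°, θ1=270°, θ2=180°
2. rotate(2, -90) → config: θ0=270°, θ1=270°, θ2=90°
3. rotate(2, -90) → config: θ0=270°, θ1=270°, θ2=0°
no other 3-command option fits: unique.

rotate(2, -90), rotate(2, -90), rotate(2, -90)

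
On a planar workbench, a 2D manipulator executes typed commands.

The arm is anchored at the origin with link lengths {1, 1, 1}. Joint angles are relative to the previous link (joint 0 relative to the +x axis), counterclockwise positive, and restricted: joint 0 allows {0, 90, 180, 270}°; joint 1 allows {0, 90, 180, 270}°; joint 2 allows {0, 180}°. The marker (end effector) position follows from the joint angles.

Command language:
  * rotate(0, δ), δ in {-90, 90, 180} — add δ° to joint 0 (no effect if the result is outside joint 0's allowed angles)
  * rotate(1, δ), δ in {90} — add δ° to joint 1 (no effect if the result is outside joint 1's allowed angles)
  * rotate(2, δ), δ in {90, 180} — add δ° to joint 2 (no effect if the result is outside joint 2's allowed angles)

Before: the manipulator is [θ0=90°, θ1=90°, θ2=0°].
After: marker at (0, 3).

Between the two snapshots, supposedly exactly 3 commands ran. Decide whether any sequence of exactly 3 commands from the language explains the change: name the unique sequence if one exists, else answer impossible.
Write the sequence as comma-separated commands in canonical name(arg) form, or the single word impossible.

from: [θ0=90°, θ1=90°, θ2=0°]
t=1 rotate(1, 90) ⇒ [θ0=90°, θ1=180°, θ2=0°]
t=2 rotate(1, 90) ⇒ [θ0=90°, θ1=270°, θ2=0°]
t=3 rotate(1, 90) ⇒ [θ0=90°, θ1=0°, θ2=0°]
no other 3-command option fits: unique.

rotate(1, 90), rotate(1, 90), rotate(1, 90)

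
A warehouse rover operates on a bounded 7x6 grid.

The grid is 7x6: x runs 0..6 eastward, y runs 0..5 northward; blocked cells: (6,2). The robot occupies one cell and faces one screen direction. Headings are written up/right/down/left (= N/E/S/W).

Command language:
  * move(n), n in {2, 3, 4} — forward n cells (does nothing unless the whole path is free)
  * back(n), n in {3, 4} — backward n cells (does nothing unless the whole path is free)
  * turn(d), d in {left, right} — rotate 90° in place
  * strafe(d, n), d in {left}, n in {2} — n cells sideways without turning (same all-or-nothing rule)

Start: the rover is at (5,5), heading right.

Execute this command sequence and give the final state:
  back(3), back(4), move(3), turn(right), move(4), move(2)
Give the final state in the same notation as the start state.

at (5,1), heading down

t0: at (5,5), heading right
[1] after back(3): at (2,5), heading right
[2] after back(4): at (2,5), heading right
[3] after move(3): at (5,5), heading right
[4] after turn(right): at (5,5), heading down
[5] after move(4): at (5,1), heading down
[6] after move(2): at (5,1), heading down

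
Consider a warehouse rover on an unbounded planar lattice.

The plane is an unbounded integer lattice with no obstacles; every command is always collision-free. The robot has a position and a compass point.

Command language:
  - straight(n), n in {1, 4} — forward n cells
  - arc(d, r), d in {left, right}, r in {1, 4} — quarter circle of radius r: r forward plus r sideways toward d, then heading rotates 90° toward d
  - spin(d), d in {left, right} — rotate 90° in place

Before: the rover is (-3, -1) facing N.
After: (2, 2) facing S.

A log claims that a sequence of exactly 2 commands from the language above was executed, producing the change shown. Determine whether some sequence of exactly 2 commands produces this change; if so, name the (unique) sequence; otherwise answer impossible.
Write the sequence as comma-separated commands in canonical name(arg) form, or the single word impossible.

key: position moved to (2,2) AND the heading swung to S — translation plus rotation needed
initial: (-3, -1) facing N
t=1 arc(right, 4) ⇒ (1, 3) facing E
t=2 arc(right, 1) ⇒ (2, 2) facing S
uniquely the one of 64 2-step routes that fits.

arc(right, 4), arc(right, 1)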